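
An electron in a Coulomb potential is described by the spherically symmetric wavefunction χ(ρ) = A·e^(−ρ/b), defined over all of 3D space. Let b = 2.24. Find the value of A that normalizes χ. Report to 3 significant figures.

A ≈ 0.168

Require ∫ |χ|² 4πρ² dρ = 1 over the whole domain.
∫|χ|² 4πρ² dρ = A²·(π·b^3).
Hence A² = 1/[π·b^3].
Plugging in b = 2.24 yields A = 0.1683.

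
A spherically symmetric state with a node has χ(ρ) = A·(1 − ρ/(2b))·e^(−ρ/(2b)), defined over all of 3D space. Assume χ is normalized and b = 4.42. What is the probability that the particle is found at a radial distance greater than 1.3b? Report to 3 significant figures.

With dV = 4πρ²dρ, the probability is ∫|χ|² dV over ρ > 1.3b.
The full normalization integral is A²·[8·π·b^3] = 1, fixing A².
Let u = ρ/b; then A², 4π and the length scale all cancel, so P = ∫_{1.3}^{∞} u^2·(1 - u/2)^2·e^(-u) du ÷ ∫_{0}^{∞} u^2·(1 - u/2)^2·e^(-u) du.
With ∫ u^2·(1 - u/2)^2·e^(-u) du = -(u^4/4 + u^2 + 2·u + 2)·e^(-u) + C, the region integral is ≈ 1.9088 and the full one is 2.
The region integral divided by the full integral gives P = 0.9544.

P ≈ 0.954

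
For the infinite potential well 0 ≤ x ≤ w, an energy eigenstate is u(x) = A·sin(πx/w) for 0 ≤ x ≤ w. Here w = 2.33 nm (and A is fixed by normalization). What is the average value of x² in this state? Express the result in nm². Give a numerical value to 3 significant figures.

⟨x^2⟩ ≈ 1.53 nm^2

By definition ⟨x²⟩ = ∫ x^2 |u(x)|² dx.
With ∫₀^w sin²(nπx/w) dx = w/2, the ratio of the moment integral to the normalization integral gives ⟨x²⟩ = -w^2/(2·π^2) + w^2/3.
Putting w = 2.33 gives 1.535.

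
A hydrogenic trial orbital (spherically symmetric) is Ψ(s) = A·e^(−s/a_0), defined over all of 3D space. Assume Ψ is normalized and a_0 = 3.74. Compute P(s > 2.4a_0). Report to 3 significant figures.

P ≈ 0.143

P = ∫ |Ψ|² 4πs² ds over s > 2.4a_0.
Normalization gives A² = 1/(π·a_0^3).
In terms of u = s/a_0 (A², 4π and the length scale all cancel between numerator and denominator), P = [∫_{2.4}^{∞} u^2·e^(-2·u) du] / [∫_{0}^{∞} u^2·e^(-2·u) du].
An antiderivative of u^2·e^(-2·u) is -(2·u^2 + 2·u + 1)·e^(-2·u)/4; evaluating from 2.4 to ∞ gives 433·e^(-24/5)/100, while the full integral is 1/4.
This evaluates to P = 0.1425.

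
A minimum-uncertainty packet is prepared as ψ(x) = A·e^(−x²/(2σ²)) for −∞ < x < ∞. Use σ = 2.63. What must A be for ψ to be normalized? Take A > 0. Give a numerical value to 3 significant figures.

A ≈ 0.463

Normalization requires ∫|ψ|² dx = 1, integrated from −∞ to ∞.
Differentiating ∫e^(−αx²) dx = √(π/α) under α to get the higher moments, the integral (without the A² prefactor) comes out to √(π)·σ.
So A² = (√(π)·σ)^(−1).
Substituting σ = 2.63 gives A² = 0.2145, so A = 0.4632.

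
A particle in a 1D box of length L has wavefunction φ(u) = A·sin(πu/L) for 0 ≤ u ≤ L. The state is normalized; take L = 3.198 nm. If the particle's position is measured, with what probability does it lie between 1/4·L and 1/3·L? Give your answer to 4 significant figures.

P ≈ 0.1047

|φ|² is the probability density, so P = ∫_{1/4·L}^{1/3·L} |φ|² du.
Since A² = 1/(L/2), this is the region integral divided by the full normalization integral.
In terms of t = u/L (A² and the length scale cancel between numerator and denominator), P = [∫_{1/4}^{1/3} sin(π·t)^2 dt] / [∫_{0}^{1} sin(π·t)^2 dt].
Using ∫ sin(π·t)^2 dt = t/2 - sin(2·π·t)/(4·π), the numerator is -√(3)/(8·π) + 1/24 + 1/(4·π) and the denominator is 1/2.
Evaluating gives P = (-3·√(3) + π + 6)/(12·π).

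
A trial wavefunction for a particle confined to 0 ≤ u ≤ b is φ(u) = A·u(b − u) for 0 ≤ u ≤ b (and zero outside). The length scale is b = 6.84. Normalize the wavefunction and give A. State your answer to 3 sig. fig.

We need A² ∫|f|² du = 1, taking the integral from 0 to b.
Carrying out the integral gives A² · b^5/30.
Hence A² = 1/[b^5/30].
With b = 6.84: A² = 0.002004 and A = 0.04476.

A ≈ 0.0448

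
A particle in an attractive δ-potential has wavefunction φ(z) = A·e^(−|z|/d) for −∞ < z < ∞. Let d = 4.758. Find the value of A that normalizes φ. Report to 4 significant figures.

A ≈ 0.4584

Normalization requires ∫|φ|² dz = 1, integrated from −∞ to ∞.
With ∫₀^∞ z^0 e^(−αz) dz = 0!/α^1, with φ = A·e^(−|z|/d), the integral evaluates to A²·[d].
Plugging in d = 4.758 yields A = 0.45845.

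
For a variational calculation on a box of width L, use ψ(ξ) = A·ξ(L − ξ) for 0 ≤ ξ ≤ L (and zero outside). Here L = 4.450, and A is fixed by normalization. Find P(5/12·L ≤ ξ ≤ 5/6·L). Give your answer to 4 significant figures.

P ≈ 0.6179

|ψ|² is the probability density, so P = ∫_{5/12·L}^{5/6·L} |ψ|² dξ.
The normalization integral ∫|ψ|²dξ over the whole domain equals L^5/30·A², and A² cancels in the ratio.
Substituting u = ξ/L, A² and the length scale cancel in the ratio: P = ∫_{5/12}^{5/6} u^2·(1 - u)^2 du / ∫_{0}^{1} u^2·(1 - u)^2 du.
Using ∫ u^2·(1 - u)^2 du = u^3·(6·u^2 - 15·u + 10)/30, the numerator is ≈ 0.0205962 and the denominator is 1/30.
Taking the ratio, P = 0.61789.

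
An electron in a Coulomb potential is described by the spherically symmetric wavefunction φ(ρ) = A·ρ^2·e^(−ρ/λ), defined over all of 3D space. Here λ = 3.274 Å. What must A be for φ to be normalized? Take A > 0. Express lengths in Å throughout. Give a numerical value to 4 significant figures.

The normalization condition is ∫|φ|² 4πρ² dρ = 1 from 0 to ∞.
Using ∫₀^∞ ρⁿ e^(−αρ) dρ = n!/αⁿ⁺¹, carrying out the integral gives A² · 45·π·λ^7/2.
Hence A² = 1/[45·π·λ^7/2].
Substituting λ = 3.274 gives A² = 0.0000035085, so A = 0.0018731.

A ≈ 0.001873 Å^(-7/2)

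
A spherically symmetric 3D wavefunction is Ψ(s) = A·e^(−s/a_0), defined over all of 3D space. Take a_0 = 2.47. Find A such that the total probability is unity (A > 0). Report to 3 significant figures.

A ≈ 0.145

The normalization condition is ∫|Ψ|² 4πs² ds = 1 from 0 to ∞.
(Spherical symmetry: dV = 4πs² ds.)
Using ∫₀^∞ sⁿ e^(−αs) ds = n!/αⁿ⁺¹, ∫|Ψ|² 4πs² ds = A²·(π·a_0^3).
Hence A² = 1/[π·a_0^3].
Substituting a_0 = 2.47 gives A² = 0.02112, so A = 0.1453.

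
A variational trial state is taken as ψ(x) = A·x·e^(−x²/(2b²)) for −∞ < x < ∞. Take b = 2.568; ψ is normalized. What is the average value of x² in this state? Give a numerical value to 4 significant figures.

By definition ⟨x²⟩ = ∫ x^2 |ψ(x)|² dx.
Since the A² factors cancel between numerator and denominator, ⟨x²⟩ = 3·b^2/2.
With b = 2.568, ⟨x^2⟩ = 9.8919.

⟨x^2⟩ ≈ 9.892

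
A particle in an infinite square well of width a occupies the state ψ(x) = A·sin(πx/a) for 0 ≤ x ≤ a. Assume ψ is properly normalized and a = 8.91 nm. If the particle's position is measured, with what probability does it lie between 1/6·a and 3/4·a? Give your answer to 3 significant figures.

The probability is P = ∫ |ψ|² dx over [1/6·a, 3/4·a].
The normalization integral ∫|ψ|²dx over the whole domain equals a/2·A², and A² cancels in the ratio.
Let u = x/a; then A² and the length scale cancel, so P = ∫_{1/6}^{3/4} sin(π·u)^2 du ÷ ∫_{0}^{1} sin(π·u)^2 du.
An antiderivative of sin(π·u)^2 is u/2 - sin(2·π·u)/(4·π); evaluating from 1/6 to 3/4 gives √(3)/(8·π) + 1/(4·π) + 7/24, while the full integral is 1/2.
The result is P = (3·√(3) + 6 + 7·π)/(12·π).

P ≈ 0.880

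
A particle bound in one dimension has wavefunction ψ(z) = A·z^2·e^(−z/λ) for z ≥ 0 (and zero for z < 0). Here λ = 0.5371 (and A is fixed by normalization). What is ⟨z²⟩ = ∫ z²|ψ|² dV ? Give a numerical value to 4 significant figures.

⟨z^2⟩ ≈ 2.164

⟨z²⟩ = ∫ z^2 |ψ|² dz over the full domain.
The ratio of the moment integral to the normalization integral gives ⟨z²⟩ = 15·λ^2/2.
With λ = 0.5371, ⟨z^2⟩ = 2.1636.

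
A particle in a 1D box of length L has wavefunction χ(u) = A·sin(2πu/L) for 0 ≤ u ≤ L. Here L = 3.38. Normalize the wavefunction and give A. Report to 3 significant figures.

Require ∫ |χ|² du = 1 over the whole domain.
With ∫₀^L sin²(nπu/L) du = L/2, carrying out the integral gives A² · L/2.
Hence A² = 1/[L/2].
Substituting L = 3.38 gives A² = 0.5917, so A = 0.7692.

A ≈ 0.769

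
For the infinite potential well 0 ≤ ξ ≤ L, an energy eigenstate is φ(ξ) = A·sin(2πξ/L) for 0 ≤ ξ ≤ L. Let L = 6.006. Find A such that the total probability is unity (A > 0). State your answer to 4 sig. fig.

Normalization requires ∫|φ|² dξ = 1, integrated from 0 to L.
Using sin²θ = (1 − cos 2θ)/2, ∫|φ|² dξ = A²·(L/2).
Hence A² = 1/[L/2].
Substituting L = 6.006 gives A² = 0.33300, so A = 0.57706.

A ≈ 0.5771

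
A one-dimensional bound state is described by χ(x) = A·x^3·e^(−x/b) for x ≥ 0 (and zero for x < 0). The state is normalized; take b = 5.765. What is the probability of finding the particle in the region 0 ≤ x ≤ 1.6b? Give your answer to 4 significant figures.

P ≈ 0.04462

|χ|² is the probability density, so P = ∫_{0}^{1.6b} |χ|² dx.
The normalization integral ∫|χ|²dx over the whole domain equals 45·b^7/8·A², and A² cancels in the ratio.
Substituting u = x/b, A² and the length scale cancel in the ratio: P = ∫_{0}^{1.6} u^6·e^(-2·u) du / ∫_{0}^{∞} u^6·e^(-2·u) du.
An antiderivative of u^6·e^(-2·u) is -(4·u^6 + 12·u^5 + 30·u^4 + 60·u^3 + 90·u^2 + 90·u + 45)·e^(-2·u)/8; evaluating from 0 to 1.6 gives ≈ 0.250982, while the full integral is 45/8.
Taking the ratio, P = 0.044619.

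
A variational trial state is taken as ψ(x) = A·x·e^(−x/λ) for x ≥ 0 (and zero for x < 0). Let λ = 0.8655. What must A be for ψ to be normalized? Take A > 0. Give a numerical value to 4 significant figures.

A ≈ 2.484

Normalization requires ∫|ψ|² dx = 1, integrated from 0 to ∞.
The integral (without the A² prefactor) comes out to λ^3/4.
Setting this equal to 1 gives A² = 1/(λ^3/4).
Substituting λ = 0.8655 gives A² = 6.1696, so A = 2.4839.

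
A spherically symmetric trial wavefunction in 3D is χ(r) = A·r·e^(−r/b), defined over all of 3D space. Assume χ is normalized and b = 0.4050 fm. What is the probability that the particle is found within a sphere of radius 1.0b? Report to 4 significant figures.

P ≈ 0.05265

P = ∫ |χ|² 4πr² dr over r ≤ 1.0b.
Normalization gives A² = 1/(3·π·b^5).
Let u = r/b; then A², 4π and the length scale all cancel, so P = ∫_{0}^{1.0} u^4·e^(-2·u) du ÷ ∫_{0}^{∞} u^4·e^(-2·u) du.
Using ∫ u^4·e^(-2·u) du = -(u^4/2 + u^3 + 3·u^2/2 + 3·u/2 + 3/4)·e^(-2·u), the numerator is 3/4 - 21·e^(-2)/4 and the denominator is 3/4.
Taking the ratio yields P = 0.052653.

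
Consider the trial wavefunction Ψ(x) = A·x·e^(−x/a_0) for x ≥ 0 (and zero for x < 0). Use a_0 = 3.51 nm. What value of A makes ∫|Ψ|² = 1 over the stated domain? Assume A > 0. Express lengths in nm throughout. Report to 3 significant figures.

A ≈ 0.304 nm^(-3/2)

The normalization condition is ∫|Ψ|² dx = 1 from 0 to ∞.
The integral (without the A² prefactor) comes out to a_0^3/4.
So A² = (a_0^3/4)^(−1).
Plugging in a_0 = 3.51 yields A = 0.3041.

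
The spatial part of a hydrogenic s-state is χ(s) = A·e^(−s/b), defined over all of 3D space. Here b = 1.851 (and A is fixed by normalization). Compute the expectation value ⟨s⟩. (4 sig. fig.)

⟨s⟩ ≈ 2.777

⟨s⟩ = ∫ s |χ|² 4πs² ds over the full domain.
Evaluating both integrals, ⟨s⟩ = 3·b/2.
With b = 1.851, ⟨s⟩ = 2.7765.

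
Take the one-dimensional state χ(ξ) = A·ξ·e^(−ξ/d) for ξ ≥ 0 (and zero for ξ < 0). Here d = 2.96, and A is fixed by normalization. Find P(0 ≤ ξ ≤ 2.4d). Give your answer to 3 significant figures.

P = ∫_{0}^{2.4d} |χ(ξ)|² dξ.
The normalization integral ∫|χ|²dξ over the whole domain equals d^3/4·A², and A² cancels in the ratio.
Substituting u = ξ/d, A² and the length scale cancel in the ratio: P = ∫_{0}^{2.4} u^2·e^(-2·u) du / ∫_{0}^{∞} u^2·e^(-2·u) du.
An antiderivative of u^2·e^(-2·u) is -(2·u^2 + 2·u + 1)·e^(-2·u)/4; evaluating from 0 to 2.4 gives 1/4 - 433·e^(-24/5)/100, while the full integral is 1/4.
Taking the ratio, P = 0.8575.

P ≈ 0.857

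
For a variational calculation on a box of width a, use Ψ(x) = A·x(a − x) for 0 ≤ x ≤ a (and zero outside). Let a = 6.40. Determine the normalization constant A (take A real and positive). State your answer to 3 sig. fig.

Normalization requires ∫|Ψ|² dx = 1, integrated from 0 to a.
∫|Ψ|² dx = A²·(a^5/30).
So A² = (a^5/30)^(−1).
Substituting a = 6.40 gives A² = 0.002794, so A = 0.05286.

A ≈ 0.0529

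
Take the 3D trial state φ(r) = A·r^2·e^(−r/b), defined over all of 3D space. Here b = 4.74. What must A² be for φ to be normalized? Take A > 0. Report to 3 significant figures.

A^2 ≈ 2.63E-7

Require ∫ |φ|² 4πr² dr = 1 over the whole domain.
(Spherical symmetry: dV = 4πr² dr.)
Using ∫₀^∞ rⁿ e^(−αr) dr = n!/αⁿ⁺¹, with φ = A·r^2·e^(−r/b), the integral evaluates to A²·[45·π·b^7/2].
So A² = (45·π·b^7/2)^(−1).
With b = 4.74: A² = 2.632E-7 and A = 0.0005130.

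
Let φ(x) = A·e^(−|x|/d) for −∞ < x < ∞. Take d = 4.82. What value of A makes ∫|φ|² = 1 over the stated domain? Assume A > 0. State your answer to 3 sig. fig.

Require ∫ |φ|² dx = 1 over the whole domain.
With ∫₀^∞ x^0 e^(−αx) dx = 0!/α^1, the integral (without the A² prefactor) comes out to d.
Plugging in d = 4.82 yields A = 0.4555.

A ≈ 0.455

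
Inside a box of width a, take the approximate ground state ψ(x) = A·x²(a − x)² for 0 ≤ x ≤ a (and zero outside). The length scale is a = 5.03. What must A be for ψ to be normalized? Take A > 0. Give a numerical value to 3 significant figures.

Require ∫ |ψ|² dx = 1 over the whole domain.
Expanding the polynomial and integrating term by term, carrying out the integral gives A² · a^9/630.
Hence A² = 1/[a^9/630].
Substituting a = 5.03 gives A² = 0.0003057, so A = 0.01748.

A ≈ 0.0175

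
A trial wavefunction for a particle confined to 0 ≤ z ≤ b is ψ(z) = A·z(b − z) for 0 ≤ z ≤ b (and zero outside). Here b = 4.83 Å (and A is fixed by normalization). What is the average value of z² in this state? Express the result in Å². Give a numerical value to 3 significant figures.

⟨z^2⟩ ≈ 6.67 Å^2

⟨z²⟩ = ∫ z^2 |ψ|² dz over the full domain.
Expanding the polynomial and integrating term by term, evaluating both integrals, ⟨z²⟩ = 2·b^2/7.
Putting b = 4.83 gives 6.665.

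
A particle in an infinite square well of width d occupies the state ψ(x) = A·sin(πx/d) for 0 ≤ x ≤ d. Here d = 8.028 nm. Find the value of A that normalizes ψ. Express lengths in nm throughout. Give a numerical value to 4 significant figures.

A ≈ 0.4991 nm^(-1/2)

Normalization requires ∫|ψ|² dx = 1, integrated from 0 to d.
Using sin²θ = (1 − cos 2θ)/2, the integral (without the A² prefactor) comes out to d/2.
So A² = (d/2)^(−1).
With d = 8.028: A² = 0.24913 and A = 0.49913.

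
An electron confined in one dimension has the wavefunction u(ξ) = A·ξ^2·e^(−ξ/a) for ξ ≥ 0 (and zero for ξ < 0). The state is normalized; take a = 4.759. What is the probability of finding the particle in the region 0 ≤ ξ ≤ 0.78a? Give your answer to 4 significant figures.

P ≈ 0.02154

|u|² is the probability density, so P = ∫_{0}^{0.78a} |u|² dξ.
The normalization integral ∫|u|²dξ over the whole domain equals 3·a^5/4·A², and A² cancels in the ratio.
Let t = ξ/a; then A² and the length scale cancel, so P = ∫_{0}^{0.78} t^4·e^(-2·t) dt ÷ ∫_{0}^{∞} t^4·e^(-2·t) dt.
Using ∫ t^4·e^(-2·t) dt = -(t^4/2 + t^3 + 3·t^2/2 + 3·t/2 + 3/4)·e^(-2·t), the numerator is ≈ 0.0161571 and the denominator is 3/4.
Evaluating gives P = 0.021543.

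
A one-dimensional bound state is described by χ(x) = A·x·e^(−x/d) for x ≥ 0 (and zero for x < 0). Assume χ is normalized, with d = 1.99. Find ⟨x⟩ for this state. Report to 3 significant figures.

The expectation value is the |χ|²-weighted average of x: ∫ x|χ|² dx.
Recall ∫₀^∞ x^m e^(−x/β) dx = m!·β^(m+1), evaluating both integrals, ⟨x⟩ = 3·d/2.
With d = 1.99, ⟨x⟩ = 2.985.

⟨x⟩ ≈ 2.99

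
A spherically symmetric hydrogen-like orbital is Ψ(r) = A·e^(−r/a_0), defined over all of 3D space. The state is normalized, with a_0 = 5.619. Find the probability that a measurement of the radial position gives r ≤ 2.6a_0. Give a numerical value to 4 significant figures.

P ≈ 0.8912

Integrate the radial probability density 4πr²|Ψ|² over r ≤ 2.6a_0.
A² is fixed by ∫₀^∞ 4πr²|Ψ|² dr = 1, i.e. A² = (π·a_0^3)^(−1).
In terms of u = r/a_0 (A², 4π and the length scale all cancel between numerator and denominator), P = [∫_{0}^{2.6} u^2·e^(-2·u) du] / [∫_{0}^{∞} u^2·e^(-2·u) du].
An antiderivative of u^2·e^(-2·u) is -(2·u^2 + 2·u + 1)·e^(-2·u)/4; evaluating from 0 to 2.6 gives 1/4 - 493·e^(-26/5)/100, while the full integral is 1/4.
Taking the ratio yields P = 0.89121.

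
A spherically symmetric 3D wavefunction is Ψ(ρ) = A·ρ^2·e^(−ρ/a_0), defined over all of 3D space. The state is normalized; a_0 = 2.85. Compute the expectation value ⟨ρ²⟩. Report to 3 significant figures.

The expectation value is the |Ψ|²-weighted average of ρ^2: ∫ ρ^2|Ψ|² 4πρ² dρ.
The ratio of the moment integral to the normalization integral gives ⟨ρ²⟩ = 14·a_0^2.
With a_0 = 2.85, ⟨ρ^2⟩ = 113.7.

⟨ρ^2⟩ ≈ 114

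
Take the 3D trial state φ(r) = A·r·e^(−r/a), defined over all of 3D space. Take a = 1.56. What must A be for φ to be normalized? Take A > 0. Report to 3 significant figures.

Normalization requires ∫|φ|² 4πr² dr = 1, integrated from 0 to ∞.
(Spherical symmetry: dV = 4πr² dr.)
With φ = A·r·e^(−r/a), the integral evaluates to A²·[3·π·a^5].
Hence A² = 1/[3·π·a^5].
Substituting a = 1.56 gives A² = 0.01148, so A = 0.1072.

A ≈ 0.107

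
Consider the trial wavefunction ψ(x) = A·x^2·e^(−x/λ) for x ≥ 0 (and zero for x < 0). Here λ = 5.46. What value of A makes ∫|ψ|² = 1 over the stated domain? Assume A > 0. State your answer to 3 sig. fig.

Normalization requires ∫|ψ|² dx = 1, integrated from 0 to ∞.
The integral (without the A² prefactor) comes out to 3·λ^5/4.
Substituting λ = 5.46 gives A² = 0.0002748, so A = 0.01658.

A ≈ 0.0166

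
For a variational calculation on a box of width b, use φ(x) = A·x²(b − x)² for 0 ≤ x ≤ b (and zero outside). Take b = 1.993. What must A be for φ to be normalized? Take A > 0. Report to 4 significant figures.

We need A² ∫|f|² dx = 1, taking the integral from 0 to b.
Carrying out the integral gives A² · b^9/630.
Plugging in b = 1.993 yields A = 1.1269.

A ≈ 1.127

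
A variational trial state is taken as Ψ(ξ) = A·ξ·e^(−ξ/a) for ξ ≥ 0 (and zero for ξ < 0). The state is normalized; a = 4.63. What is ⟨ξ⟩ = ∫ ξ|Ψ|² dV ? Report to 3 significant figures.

⟨ξ⟩ ≈ 6.95

By definition ⟨ξ⟩ = ∫ ξ |Ψ(ξ)|² dξ.
With ∫₀^∞ ξ^3 e^(−αξ) dξ = 3!/α^4, the ratio of the moment integral to the normalization integral gives ⟨ξ⟩ = 3·a/2.
Putting a = 4.63 gives 6.945.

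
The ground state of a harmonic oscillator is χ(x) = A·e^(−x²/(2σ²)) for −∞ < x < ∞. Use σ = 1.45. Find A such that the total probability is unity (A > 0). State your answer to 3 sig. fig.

A ≈ 0.624

The normalization condition is ∫|χ|² dx = 1 from −∞ to ∞.
Carrying out the integral gives A² · √(π)·σ.
So A² = (√(π)·σ)^(−1).
Plugging in σ = 1.45 yields A = 0.6238.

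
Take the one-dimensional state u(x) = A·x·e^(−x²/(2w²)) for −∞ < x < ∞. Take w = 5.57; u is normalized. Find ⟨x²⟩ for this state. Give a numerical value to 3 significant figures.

⟨x^2⟩ ≈ 46.5

The expectation value is the |u|²-weighted average of x^2: ∫ x^2|u|² dx.
Since the A² factors cancel between numerator and denominator, ⟨x²⟩ = 3·w^2/2.
Putting w = 5.57 gives 46.54.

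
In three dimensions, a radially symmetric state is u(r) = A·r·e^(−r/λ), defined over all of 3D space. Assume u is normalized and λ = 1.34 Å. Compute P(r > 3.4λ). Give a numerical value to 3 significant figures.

Integrate the radial probability density 4πr²|u|² over r > 3.4λ.
Normalization gives A² = 1/(3·π·λ^5).
Substituting t = r/λ, A², 4π and the length scale all cancel in the ratio: P = ∫_{3.4}^{∞} t^4·e^(-2·t) dt / ∫_{0}^{∞} t^4·e^(-2·t) dt.
An antiderivative of t^4·e^(-2·t) is -(t^4/2 + t^3 + 3·t^2/2 + 3·t/2 + 3/4)·e^(-2·t); evaluating from 3.4 to ∞ gives ≈ 0.14402, while the full integral is 3/4.
This evaluates to P = 0.1920.

P ≈ 0.192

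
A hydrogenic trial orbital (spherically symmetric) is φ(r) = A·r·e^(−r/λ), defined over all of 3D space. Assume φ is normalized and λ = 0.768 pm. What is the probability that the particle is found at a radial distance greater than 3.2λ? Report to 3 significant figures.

P = ∫ |φ|² 4πr² dr over r > 3.2λ.
The full normalization integral is A²·[3·π·λ^5] = 1, fixing A².
Substituting u = r/λ, A², 4π and the length scale all cancel in the ratio: P = ∫_{3.2}^{∞} u^4·e^(-2·u) du / ∫_{0}^{∞} u^4·e^(-2·u) du.
An antiderivative of u^4·e^(-2·u) is -(u^4/2 + u^3 + 3·u^2/2 + 3·u/2 + 3/4)·e^(-2·u); evaluating from 3.2 to ∞ gives ≈ 0.17630, while the full integral is 3/4.
Taking the ratio yields P = 0.2351.

P ≈ 0.235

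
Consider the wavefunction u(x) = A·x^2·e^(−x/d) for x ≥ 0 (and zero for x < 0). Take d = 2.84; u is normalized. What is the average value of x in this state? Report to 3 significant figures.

⟨x⟩ ≈ 7.10

By definition ⟨x⟩ = ∫ x |u(x)|² dx.
The ratio of the moment integral to the normalization integral gives ⟨x⟩ = 5·d/2.
Putting d = 2.84 gives 7.100.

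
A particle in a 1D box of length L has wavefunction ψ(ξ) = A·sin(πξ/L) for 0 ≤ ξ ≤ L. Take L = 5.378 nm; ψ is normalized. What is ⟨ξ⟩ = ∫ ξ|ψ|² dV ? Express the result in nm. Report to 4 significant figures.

⟨ξ⟩ ≈ 2.689 nm

⟨ξ⟩ = ∫ ξ |ψ|² dξ over the full domain.
Using sin²θ = (1 − cos 2θ)/2, the ratio of the moment integral to the normalization integral gives ⟨ξ⟩ = L/2.
With L = 5.378, ⟨ξ⟩ = 2.6890.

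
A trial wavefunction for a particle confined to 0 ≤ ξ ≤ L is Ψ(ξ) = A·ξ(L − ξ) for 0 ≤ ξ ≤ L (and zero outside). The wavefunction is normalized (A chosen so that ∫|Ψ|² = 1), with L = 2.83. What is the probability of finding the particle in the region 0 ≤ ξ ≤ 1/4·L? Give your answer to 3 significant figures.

P ≈ 0.104

|Ψ|² is the probability density, so P = ∫_{0}^{1/4·L} |Ψ|² dξ.
The normalization integral ∫|Ψ|²dξ over the whole domain equals L^5/30·A², and A² cancels in the ratio.
Substituting u = ξ/L, A² and the length scale cancel in the ratio: P = ∫_{0}^{1/4} u^2·(1 - u)^2 du / ∫_{0}^{1} u^2·(1 - u)^2 du.
Using ∫ u^2·(1 - u)^2 du = u^3·(6·u^2 - 15·u + 10)/30, the numerator is ≈ 0.0034505 and the denominator is 1/30.
Taking the ratio, P = 53/512.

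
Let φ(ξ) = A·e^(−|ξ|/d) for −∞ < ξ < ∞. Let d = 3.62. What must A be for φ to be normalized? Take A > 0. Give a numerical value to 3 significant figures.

Require ∫ |φ|² dξ = 1 over the whole domain.
With ∫₀^∞ ξ^0 e^(−αξ) dξ = 0!/α^1, ∫|φ|² dξ = A²·(d).
Setting this equal to 1 gives A² = 1/(d).
Substituting d = 3.62 gives A² = 0.2762, so A = 0.5256.

A ≈ 0.526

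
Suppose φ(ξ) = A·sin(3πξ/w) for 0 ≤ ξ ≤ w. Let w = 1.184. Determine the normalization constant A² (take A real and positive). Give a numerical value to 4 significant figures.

A^2 ≈ 1.689

Require ∫ |φ|² dξ = 1 over the whole domain.
With ∫₀^w sin²(nπξ/w) dξ = w/2, carrying out the integral gives A² · w/2.
With w = 1.184: A² = 1.6892 and A = 1.2997.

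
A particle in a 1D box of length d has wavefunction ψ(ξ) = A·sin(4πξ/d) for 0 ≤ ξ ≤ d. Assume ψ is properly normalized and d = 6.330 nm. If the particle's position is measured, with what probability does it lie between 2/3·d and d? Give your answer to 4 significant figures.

|ψ|² is the probability density, so P = ∫_{2/3·d}^{d} |ψ|² dξ.
The normalization integral ∫|ψ|²dξ over the whole domain equals d/2·A², and A² cancels in the ratio.
Let u = ξ/d; then A² and the length scale cancel, so P = ∫_{2/3}^{1} sin(4·π·u)^2 du ÷ ∫_{0}^{1} sin(4·π·u)^2 du.
Using ∫ sin(4·π·u)^2 du = u/2 - sin(4·π·u)·cos(4·π·u)/(8·π), the numerator is -√(3)/(32·π) + 1/6 and the denominator is 1/2.
Taking the ratio, P = (-√(3)/16 + π/3)/π.

P ≈ 0.2989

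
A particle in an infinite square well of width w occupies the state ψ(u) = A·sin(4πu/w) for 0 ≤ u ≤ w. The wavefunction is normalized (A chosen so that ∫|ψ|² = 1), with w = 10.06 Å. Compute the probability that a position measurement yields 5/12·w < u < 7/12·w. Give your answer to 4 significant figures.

P ≈ 0.09775

The probability is P = ∫ |ψ|² du over [5/12·w, 7/12·w].
With A² fixed by ∫|ψ|² = 1, i.e. A² = (w/2)^(−1), substitute and integrate.
Substituting t = u/w, A² and the length scale cancel in the ratio: P = ∫_{5/12}^{7/12} sin(4·π·t)^2 dt / ∫_{0}^{1} sin(4·π·t)^2 dt.
An antiderivative of sin(4·π·t)^2 is t/2 - sin(4·π·t)·cos(4·π·t)/(8·π); evaluating from 5/12 to 7/12 gives -√(3)/(16·π) + 1/12, while the full integral is 1/2.
Taking the ratio, P = (-√(3)/8 + π/6)/π.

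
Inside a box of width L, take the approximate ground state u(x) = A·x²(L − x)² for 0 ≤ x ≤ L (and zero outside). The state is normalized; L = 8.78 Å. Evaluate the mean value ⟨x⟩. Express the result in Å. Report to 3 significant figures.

⟨x⟩ ≈ 4.39 Å

By definition ⟨x⟩ = ∫ x |u(x)|² dx.
The ratio of the moment integral to the normalization integral gives ⟨x⟩ = L/2.
With L = 8.78, ⟨x⟩ = 4.390.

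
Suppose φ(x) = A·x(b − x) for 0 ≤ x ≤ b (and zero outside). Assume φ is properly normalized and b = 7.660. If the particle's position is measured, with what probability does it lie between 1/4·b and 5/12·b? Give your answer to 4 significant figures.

P ≈ 0.2431

|φ|² is the probability density, so P = ∫_{1/4·b}^{5/12·b} |φ|² dx.
The normalization integral ∫|φ|²dx over the whole domain equals b^5/30·A², and A² cancels in the ratio.
Let u = x/b; then A² and the length scale cancel, so P = ∫_{1/4}^{5/12} u^2·(1 - u)^2 du ÷ ∫_{0}^{1} u^2·(1 - u)^2 du.
Using ∫ u^2·(1 - u)^2 du = u^3·(6·u^2 - 15·u + 10)/30, the numerator is ≈ 0.00810346 and the denominator is 1/30.
This works out to P = 0.24310.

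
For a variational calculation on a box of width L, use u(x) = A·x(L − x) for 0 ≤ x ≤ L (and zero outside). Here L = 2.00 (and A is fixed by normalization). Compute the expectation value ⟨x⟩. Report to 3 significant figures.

By definition ⟨x⟩ = ∫ x |u(x)|² dx.
The ratio of the moment integral to the normalization integral gives ⟨x⟩ = L/2.
With L = 2.00, ⟨x⟩ = 1.000.

⟨x⟩ ≈ 1.00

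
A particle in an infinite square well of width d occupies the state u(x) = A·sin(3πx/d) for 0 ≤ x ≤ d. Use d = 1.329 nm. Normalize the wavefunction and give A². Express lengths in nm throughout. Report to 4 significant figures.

A^2 ≈ 1.505 nm^(-1)

Require ∫ |u|² dx = 1 over the whole domain.
The integral (without the A² prefactor) comes out to d/2.
With d = 1.329: A² = 1.5049 and A = 1.2267.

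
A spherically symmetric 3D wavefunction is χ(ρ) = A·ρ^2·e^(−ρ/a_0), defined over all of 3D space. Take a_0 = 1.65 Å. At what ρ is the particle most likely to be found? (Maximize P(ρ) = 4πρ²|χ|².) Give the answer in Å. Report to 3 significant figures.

ρ ≈ 4.95 Å

Set d/dρ [P(ρ) = 4πρ²|χ|²] = 0 and solve for ρ > 0.
This gives ρ = 3·a_0.
With a_0 = 1.65, the most probable radial distance is 4.950 Å.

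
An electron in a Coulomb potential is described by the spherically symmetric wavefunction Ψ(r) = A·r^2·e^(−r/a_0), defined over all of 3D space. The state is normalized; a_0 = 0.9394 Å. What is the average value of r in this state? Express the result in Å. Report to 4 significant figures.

⟨r⟩ ≈ 3.288 Å

The expectation value is the |Ψ|²-weighted average of r: ∫ r|Ψ|² 4πr² dr.
Evaluating both integrals, ⟨r⟩ = 7·a_0/2.
With a_0 = 0.9394, ⟨r⟩ = 3.2879.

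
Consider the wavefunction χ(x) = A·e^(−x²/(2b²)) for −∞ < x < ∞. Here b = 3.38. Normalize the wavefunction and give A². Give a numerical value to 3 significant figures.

The normalization condition is ∫|χ|² dx = 1 from −∞ to ∞.
Using the Gaussian integral ∫_{−∞}^{∞} e^(−αx²) dx = √(π/α), ∫|χ|² dx = A²·(√(π)·b).
So A² = (√(π)·b)^(−1).
With b = 3.38: A² = 0.1669 and A = 0.4086.

A^2 ≈ 0.167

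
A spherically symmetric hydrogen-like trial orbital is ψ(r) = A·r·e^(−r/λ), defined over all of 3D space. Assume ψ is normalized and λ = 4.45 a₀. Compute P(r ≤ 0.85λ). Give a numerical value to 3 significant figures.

P ≈ 0.0296

P = ∫ |ψ|² 4πr² dr over r ≤ 0.85λ.
A² is fixed by ∫₀^∞ 4πr²|ψ|² dr = 1, i.e. A² = (3·π·λ^5)^(−1).
In terms of u = r/λ (A², 4π and the length scale all cancel between numerator and denominator), P = [∫_{0}^{0.85} u^4·e^(-2·u) du] / [∫_{0}^{∞} u^4·e^(-2·u) du].
With ∫ u^4·e^(-2·u) du = -(u^4/2 + u^3 + 3·u^2/2 + 3·u/2 + 3/4)·e^(-2·u) + C, the region integral is ≈ 0.022211 and the full one is 3/4.
This evaluates to P = 0.02961.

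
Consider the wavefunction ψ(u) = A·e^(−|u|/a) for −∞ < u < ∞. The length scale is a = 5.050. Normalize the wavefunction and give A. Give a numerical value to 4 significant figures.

Normalization requires ∫|ψ|² du = 1, integrated from −∞ to ∞.
∫|ψ|² du = A²·(a).
Setting this equal to 1 gives A² = 1/(a).
With a = 5.050: A² = 0.19802 and A = 0.44499.

A ≈ 0.4450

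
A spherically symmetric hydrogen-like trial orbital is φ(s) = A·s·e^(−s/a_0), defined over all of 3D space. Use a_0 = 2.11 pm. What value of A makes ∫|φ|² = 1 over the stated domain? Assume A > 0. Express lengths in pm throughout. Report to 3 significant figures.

A ≈ 0.0504 pm^(-5/2)

Require ∫ |φ|² 4πs² ds = 1 over the whole domain.
The angular integral contributes 4π, leaving ∫₀^∞ s²|φ|² ds.
With φ = A·s·e^(−s/a_0), the integral evaluates to A²·[3·π·a_0^5].
Plugging in a_0 = 2.11 yields A = 0.05037.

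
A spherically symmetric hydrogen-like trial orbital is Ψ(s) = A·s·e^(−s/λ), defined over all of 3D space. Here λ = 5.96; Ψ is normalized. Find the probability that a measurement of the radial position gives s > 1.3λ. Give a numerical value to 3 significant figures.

P ≈ 0.877

With dV = 4πs²ds, the probability is ∫|Ψ|² dV over s > 1.3λ.
A² is fixed by ∫₀^∞ 4πs²|Ψ|² ds = 1, i.e. A² = (3·π·λ^5)^(−1).
In terms of u = s/λ (A², 4π and the length scale all cancel between numerator and denominator), P = [∫_{1.3}^{∞} u^4·e^(-2·u) du] / [∫_{0}^{∞} u^4·e^(-2·u) du].
Using ∫ u^4·e^(-2·u) du = -(u^4/2 + u^3 + 3·u^2/2 + 3·u/2 + 3/4)·e^(-2·u), the numerator is ≈ 0.65807 and the denominator is 3/4.
This evaluates to P = 0.8774.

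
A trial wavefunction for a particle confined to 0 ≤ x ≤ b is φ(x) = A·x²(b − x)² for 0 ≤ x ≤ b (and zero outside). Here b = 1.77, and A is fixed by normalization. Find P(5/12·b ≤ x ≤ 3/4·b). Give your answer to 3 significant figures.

P ≈ 0.649

|φ|² is the probability density, so P = ∫_{5/12·b}^{3/4·b} |φ|² dx.
With A² fixed by ∫|φ|² = 1, i.e. A² = (b^9/630)^(−1), substitute and integrate.
Substituting u = x/b, A² and the length scale cancel in the ratio: P = ∫_{5/12}^{3/4} u^4·(1 - u)^4 du / ∫_{0}^{1} u^4·(1 - u)^4 du.
An antiderivative of u^4·(1 - u)^4 is u^5·(70·u^4 - 315·u^3 + 540·u^2 - 420·u + 126)/630; evaluating from 5/12 to 3/4 gives ≈ 0.0010298, while the full integral is 1/630.
The result is P = 0.6487.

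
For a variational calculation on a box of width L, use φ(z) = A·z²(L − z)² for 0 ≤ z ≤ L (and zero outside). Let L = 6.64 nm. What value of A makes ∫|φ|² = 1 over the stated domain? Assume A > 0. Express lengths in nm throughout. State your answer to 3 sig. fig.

A ≈ 0.00501 nm^(-9/2)

Require ∫ |φ|² dz = 1 over the whole domain.
∫|φ|² dz = A²·(L^9/630).
Substituting L = 6.64 gives A² = 0.00002511, so A = 0.005011.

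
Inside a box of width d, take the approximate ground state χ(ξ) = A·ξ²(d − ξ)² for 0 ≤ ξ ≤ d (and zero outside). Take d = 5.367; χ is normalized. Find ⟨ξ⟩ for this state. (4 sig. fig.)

⟨ξ⟩ = ∫ ξ |χ|² dξ over the full domain.
Expanding the polynomial and integrating term by term, evaluating both integrals, ⟨ξ⟩ = d/2.
Putting d = 5.367 gives 2.6835.

⟨ξ⟩ ≈ 2.684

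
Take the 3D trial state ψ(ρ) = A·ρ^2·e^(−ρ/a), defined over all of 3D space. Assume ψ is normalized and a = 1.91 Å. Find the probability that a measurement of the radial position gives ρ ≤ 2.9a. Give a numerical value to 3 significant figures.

P = ∫ |ψ|² 4πρ² dρ over ρ ≤ 2.9a.
A² is fixed by ∫₀^∞ 4πρ²|ψ|² dρ = 1, i.e. A² = (45·π·a^7/2)^(−1).
Let u = ρ/a; then A², 4π and the length scale all cancel, so P = ∫_{0}^{2.9} u^6·e^(-2·u) du ÷ ∫_{0}^{∞} u^6·e^(-2·u) du.
An antiderivative of u^6·e^(-2·u) is -(4·u^6 + 12·u^5 + 30·u^4 + 60·u^3 + 90·u^2 + 90·u + 45)·e^(-2·u)/8; evaluating from 0 to 2.9 gives ≈ 2.0340, while the full integral is 45/8.
The region integral divided by the full integral gives P = 0.3616.

P ≈ 0.362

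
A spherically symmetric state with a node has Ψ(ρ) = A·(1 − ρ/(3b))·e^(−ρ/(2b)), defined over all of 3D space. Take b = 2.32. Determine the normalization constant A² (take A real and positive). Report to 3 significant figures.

The normalization condition is ∫|Ψ|² 4πρ² dρ = 1 from 0 to ∞.
Using ∫₀^∞ ρⁿ e^(−αρ) dρ = n!/αⁿ⁺¹, with Ψ = A·(1 − ρ/(3b))·e^(−ρ/(2b)), the integral evaluates to A²·[8·π·b^3/3].
Setting this equal to 1 gives A² = 1/(8·π·b^3/3).
Substituting b = 2.32 gives A² = 0.009559, so A = 0.09777.

A^2 ≈ 0.00956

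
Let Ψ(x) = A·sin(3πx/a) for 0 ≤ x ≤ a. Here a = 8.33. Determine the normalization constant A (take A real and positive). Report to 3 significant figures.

The normalization condition is ∫|Ψ|² dx = 1 from 0 to a.
Using sin²θ = (1 − cos 2θ)/2, carrying out the integral gives A² · a/2.
Substituting a = 8.33 gives A² = 0.2401, so A = 0.4900.

A ≈ 0.490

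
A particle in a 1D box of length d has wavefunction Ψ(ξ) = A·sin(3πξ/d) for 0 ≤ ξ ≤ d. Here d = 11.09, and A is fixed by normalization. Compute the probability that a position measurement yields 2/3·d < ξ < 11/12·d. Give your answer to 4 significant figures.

P = ∫_{2/3·d}^{11/12·d} |Ψ(ξ)|² dξ.
The normalization integral ∫|Ψ|²dξ over the whole domain equals d/2·A², and A² cancels in the ratio.
Substituting u = ξ/d, A² and the length scale cancel in the ratio: P = ∫_{2/3}^{11/12} sin(3·π·u)^2 du / ∫_{0}^{1} sin(3·π·u)^2 du.
An antiderivative of sin(3·π·u)^2 is u/2 - sin(6·π·u)/(12·π); evaluating from 2/3 to 11/12 gives 1/(12·π) + 1/8, while the full integral is 1/2.
Evaluating gives P = (2 + 3·π)/(12·π).

P ≈ 0.3031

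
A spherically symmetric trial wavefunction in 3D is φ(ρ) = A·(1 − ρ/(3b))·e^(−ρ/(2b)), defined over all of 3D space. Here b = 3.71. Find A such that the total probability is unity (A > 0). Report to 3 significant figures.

A ≈ 0.0483

The normalization condition is ∫|φ|² 4πρ² dρ = 1 from 0 to ∞.
The angular integral contributes 4π, leaving ∫₀^∞ ρ²|φ|² dρ.
With ∫₀^∞ ρ^4 e^(−αρ) dρ = 4!/α^5, ∫|φ|² 4πρ² dρ = A²·(8·π·b^3/3).
So A² = (8·π·b^3/3)^(−1).
Plugging in b = 3.71 yields A = 0.04835.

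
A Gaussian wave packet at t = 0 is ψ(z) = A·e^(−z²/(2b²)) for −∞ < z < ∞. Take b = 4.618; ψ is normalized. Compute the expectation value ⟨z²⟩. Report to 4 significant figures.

By definition ⟨z²⟩ = ∫ z^2 |ψ(z)|² dz.
Since the A² factors cancel between numerator and denominator, ⟨z²⟩ = b^2/2.
Putting b = 4.618 gives 10.663.

⟨z^2⟩ ≈ 10.66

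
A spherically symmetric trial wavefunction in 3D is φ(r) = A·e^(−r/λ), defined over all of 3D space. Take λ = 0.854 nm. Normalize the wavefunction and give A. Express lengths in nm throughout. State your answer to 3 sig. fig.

Require ∫ |φ|² 4πr² dr = 1 over the whole domain.
In 3D with spherical symmetry the volume element is 4πr² dr.
With ∫₀^∞ r^2 e^(−αr) dr = 2!/α^3, carrying out the integral gives A² · π·λ^3.
Setting this equal to 1 gives A² = 1/(π·λ^3).
With λ = 0.854: A² = 0.5111 and A = 0.7149.

A ≈ 0.715 nm^(-3/2)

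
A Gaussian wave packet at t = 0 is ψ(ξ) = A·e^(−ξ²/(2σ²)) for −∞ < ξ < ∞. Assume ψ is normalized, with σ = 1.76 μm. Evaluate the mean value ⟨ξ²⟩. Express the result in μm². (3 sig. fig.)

By definition ⟨ξ²⟩ = ∫ ξ^2 |ψ(ξ)|² dξ.
With ∫_{−∞}^{∞} ξ^(2m) e^(−αξ²) dξ = (2m−1)!!·√π / (2^m α^(m+1/2)), evaluating both integrals, ⟨ξ²⟩ = σ^2/2.
Putting σ = 1.76 gives 1.549.

⟨ξ^2⟩ ≈ 1.55 μm^2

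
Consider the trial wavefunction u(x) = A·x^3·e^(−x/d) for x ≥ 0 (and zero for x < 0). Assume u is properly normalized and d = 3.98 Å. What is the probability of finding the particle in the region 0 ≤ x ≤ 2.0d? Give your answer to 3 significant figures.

The probability is P = ∫ |u|² dx over [0, 2.0d].
Since A² = 1/(45·d^7/8), this is the region integral divided by the full normalization integral.
Substituting t = x/d, A² and the length scale cancel in the ratio: P = ∫_{0}^{2.0} t^6·e^(-2·t) dt / ∫_{0}^{∞} t^6·e^(-2·t) dt.
An antiderivative of t^6·e^(-2·t) is -(4·t^6 + 12·t^5 + 30·t^4 + 60·t^3 + 90·t^2 + 90·t + 45)·e^(-2·t)/8; evaluating from 0 to 2.0 gives 45/8 - 2185·e^(-4)/8, while the full integral is 45/8.
This works out to P = 0.1107.

P ≈ 0.111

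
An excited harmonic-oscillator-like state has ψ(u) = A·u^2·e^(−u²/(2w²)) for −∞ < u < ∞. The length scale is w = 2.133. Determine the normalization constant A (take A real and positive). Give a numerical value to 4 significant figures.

A ≈ 0.1305

Normalization requires ∫|ψ|² du = 1, integrated from −∞ to ∞.
Using the Gaussian integral ∫_{−∞}^{∞} e^(−αu²) du = √(π/α), ∫|ψ|² du = A²·(3·√(π)·w^5/4).
Setting this equal to 1 gives A² = 1/(3·√(π)·w^5/4).
Substituting w = 2.133 gives A² = 0.017038, so A = 0.13053.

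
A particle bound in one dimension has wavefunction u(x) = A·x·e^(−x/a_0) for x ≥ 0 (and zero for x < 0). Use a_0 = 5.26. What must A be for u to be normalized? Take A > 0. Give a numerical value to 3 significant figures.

We need A² ∫|f|² dx = 1, taking the integral from 0 to ∞.
Recall ∫₀^∞ x^m e^(−x/β) dx = m!·β^(m+1), the integral (without the A² prefactor) comes out to a_0^3/4.
With a_0 = 5.26: A² = 0.02749 and A = 0.1658.

A ≈ 0.166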